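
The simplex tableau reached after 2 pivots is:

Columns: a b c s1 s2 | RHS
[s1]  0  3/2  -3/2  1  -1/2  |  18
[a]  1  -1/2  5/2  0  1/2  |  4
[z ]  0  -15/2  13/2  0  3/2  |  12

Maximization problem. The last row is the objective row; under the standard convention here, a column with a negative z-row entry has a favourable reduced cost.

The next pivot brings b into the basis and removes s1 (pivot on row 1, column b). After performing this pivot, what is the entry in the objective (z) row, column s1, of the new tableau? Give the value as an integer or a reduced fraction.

5

Pivot element is row 1, column b: 3/2.
Normalize row 1: new (row 1, s1) = 1/(3/2) = 2/3.
z-row ← z-row − (-15/2)·(new row 1): 0 − (-15/2)·(2/3) = 5.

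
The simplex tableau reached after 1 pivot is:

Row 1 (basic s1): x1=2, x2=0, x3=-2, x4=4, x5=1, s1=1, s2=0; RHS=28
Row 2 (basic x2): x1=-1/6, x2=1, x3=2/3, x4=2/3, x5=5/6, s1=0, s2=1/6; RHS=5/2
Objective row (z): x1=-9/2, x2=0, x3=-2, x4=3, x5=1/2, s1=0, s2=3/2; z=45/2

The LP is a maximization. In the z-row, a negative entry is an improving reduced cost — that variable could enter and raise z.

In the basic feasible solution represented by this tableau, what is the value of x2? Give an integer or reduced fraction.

5/2

x2 is basic (row 2); its value is the RHS of that row: 5/2.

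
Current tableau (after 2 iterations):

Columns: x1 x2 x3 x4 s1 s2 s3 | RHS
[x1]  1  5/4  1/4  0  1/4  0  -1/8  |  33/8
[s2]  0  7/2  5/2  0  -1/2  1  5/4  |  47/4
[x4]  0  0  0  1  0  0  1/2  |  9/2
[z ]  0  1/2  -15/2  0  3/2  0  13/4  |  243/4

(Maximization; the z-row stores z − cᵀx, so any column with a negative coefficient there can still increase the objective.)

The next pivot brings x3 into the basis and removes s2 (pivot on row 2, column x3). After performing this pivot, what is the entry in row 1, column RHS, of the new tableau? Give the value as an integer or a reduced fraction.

59/20

Pivot element is row 2, column x3: 5/2.
Normalize row 2: new (row 2, RHS) = (47/4)/(5/2) = 47/10.
row 1 ← row 1 − (1/4)·(new row 2): 33/8 − (1/4)·(47/10) = 59/20.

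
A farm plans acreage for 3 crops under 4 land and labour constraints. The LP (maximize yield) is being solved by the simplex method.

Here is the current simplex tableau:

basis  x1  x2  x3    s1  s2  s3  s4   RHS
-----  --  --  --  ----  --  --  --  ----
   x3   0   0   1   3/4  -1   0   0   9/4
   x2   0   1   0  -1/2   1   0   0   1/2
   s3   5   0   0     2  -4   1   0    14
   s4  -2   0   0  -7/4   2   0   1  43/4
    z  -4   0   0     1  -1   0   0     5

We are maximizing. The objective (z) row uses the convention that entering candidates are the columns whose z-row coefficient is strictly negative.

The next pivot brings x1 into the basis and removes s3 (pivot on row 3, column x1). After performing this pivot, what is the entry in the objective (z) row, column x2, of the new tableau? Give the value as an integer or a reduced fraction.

0

Pivot element is row 3, column x1: 5.
Normalize row 3: new (row 3, x2) = 0/5 = 0.
z-row ← z-row − (-4)·(new row 3): 0 − (-4)·0 = 0.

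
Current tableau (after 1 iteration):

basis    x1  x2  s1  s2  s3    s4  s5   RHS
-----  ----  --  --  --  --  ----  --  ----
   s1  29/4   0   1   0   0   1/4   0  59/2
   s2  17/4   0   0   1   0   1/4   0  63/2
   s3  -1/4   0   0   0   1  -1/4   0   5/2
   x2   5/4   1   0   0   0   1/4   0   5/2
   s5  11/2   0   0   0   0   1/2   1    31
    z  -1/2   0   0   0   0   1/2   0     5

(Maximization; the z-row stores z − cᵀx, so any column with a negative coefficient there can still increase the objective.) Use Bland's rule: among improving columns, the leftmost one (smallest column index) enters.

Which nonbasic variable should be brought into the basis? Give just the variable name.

Objective-row coefficients: x1: -1/2, x2: 0, s1: 0, s2: 0, s3: 0, s4: 1/2, s5: 0.
Improving columns: x1. Bland's rule picks the smallest column index → x1.

x1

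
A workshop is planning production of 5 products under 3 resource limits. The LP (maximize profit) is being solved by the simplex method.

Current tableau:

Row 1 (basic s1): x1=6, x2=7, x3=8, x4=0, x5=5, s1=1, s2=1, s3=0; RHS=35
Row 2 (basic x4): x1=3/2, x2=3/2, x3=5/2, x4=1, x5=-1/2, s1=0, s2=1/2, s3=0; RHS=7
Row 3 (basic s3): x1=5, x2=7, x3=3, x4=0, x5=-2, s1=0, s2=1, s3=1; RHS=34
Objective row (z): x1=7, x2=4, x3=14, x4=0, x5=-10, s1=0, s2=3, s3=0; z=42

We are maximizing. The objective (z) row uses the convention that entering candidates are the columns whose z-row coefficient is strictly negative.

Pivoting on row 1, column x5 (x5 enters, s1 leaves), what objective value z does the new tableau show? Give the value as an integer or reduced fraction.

112

Minimum ratio for x5: 35/5 = 7.
z changes by −(z-row coeff of x5)·ratio = −(-10)·7 = 70.
New z = 42 + 70 = 112.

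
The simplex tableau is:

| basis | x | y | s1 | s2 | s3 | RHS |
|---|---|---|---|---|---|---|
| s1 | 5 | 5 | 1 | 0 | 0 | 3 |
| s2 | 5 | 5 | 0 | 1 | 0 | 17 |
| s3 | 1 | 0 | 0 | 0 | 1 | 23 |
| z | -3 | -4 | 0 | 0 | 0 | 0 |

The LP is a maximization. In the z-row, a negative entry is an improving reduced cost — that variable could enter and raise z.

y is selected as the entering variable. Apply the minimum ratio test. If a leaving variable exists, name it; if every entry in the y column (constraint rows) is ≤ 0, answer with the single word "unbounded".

s1

Ratios: row 1 (s1): 3/5 = 3/5; row 2 (s2): 17/5 = 17/5; row 3 (s3): entry 0 ≤ 0, skip.
Minimum ratio is in the s1 row, so s1 leaves.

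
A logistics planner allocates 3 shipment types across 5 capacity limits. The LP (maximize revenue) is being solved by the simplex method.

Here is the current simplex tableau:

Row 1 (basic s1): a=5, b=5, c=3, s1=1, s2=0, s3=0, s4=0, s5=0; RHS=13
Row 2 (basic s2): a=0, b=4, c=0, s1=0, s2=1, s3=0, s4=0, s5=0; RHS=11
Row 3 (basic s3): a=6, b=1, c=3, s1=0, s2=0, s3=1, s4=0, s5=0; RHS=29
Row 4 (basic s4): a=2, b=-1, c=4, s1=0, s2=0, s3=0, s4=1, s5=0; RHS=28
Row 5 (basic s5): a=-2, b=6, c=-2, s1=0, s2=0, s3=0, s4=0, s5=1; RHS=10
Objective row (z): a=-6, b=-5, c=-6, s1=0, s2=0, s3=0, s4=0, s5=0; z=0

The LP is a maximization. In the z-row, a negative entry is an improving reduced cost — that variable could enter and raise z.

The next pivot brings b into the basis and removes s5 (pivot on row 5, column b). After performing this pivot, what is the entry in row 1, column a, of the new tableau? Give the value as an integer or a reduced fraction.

20/3

Pivot element is row 5, column b: 6.
Normalize row 5: new (row 5, a) = (-2)/6 = -1/3.
row 1 ← row 1 − 5·(new row 5): 5 − 5·(-1/3) = 20/3.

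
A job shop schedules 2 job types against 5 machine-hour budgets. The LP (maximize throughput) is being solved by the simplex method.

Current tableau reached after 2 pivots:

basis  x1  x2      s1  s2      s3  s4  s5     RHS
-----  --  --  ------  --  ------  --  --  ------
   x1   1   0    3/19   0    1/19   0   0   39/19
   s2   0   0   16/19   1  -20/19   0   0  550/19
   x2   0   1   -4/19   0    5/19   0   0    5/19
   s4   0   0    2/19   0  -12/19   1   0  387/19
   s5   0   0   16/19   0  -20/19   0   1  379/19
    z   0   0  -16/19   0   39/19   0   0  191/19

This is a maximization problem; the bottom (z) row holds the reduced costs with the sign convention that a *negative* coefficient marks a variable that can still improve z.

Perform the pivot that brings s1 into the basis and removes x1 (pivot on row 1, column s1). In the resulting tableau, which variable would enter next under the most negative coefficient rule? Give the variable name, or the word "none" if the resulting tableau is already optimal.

none

Pivot element 3/19. New z-row = old z-row − (-16/19)·(row 1/(3/19)).
Updated z-row coefficients: x1: 16/3, x2: 0, s1: 0, s2: 0, s3: 7/3, s4: 0, s5: 0.
No coefficient is strictly negative; the tableau after this pivot is optimal.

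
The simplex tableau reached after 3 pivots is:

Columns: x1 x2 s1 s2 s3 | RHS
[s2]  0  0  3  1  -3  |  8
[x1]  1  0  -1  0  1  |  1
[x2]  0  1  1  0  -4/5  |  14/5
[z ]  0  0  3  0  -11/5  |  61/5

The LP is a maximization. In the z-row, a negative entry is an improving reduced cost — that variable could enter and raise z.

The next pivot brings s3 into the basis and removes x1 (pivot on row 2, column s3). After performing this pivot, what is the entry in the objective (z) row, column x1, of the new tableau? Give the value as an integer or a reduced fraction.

11/5

Pivot element is row 2, column s3: 1.
Normalize row 2: new (row 2, x1) = 1/1 = 1.
z-row ← z-row − (-11/5)·(new row 2): 0 − (-11/5)·1 = 11/5.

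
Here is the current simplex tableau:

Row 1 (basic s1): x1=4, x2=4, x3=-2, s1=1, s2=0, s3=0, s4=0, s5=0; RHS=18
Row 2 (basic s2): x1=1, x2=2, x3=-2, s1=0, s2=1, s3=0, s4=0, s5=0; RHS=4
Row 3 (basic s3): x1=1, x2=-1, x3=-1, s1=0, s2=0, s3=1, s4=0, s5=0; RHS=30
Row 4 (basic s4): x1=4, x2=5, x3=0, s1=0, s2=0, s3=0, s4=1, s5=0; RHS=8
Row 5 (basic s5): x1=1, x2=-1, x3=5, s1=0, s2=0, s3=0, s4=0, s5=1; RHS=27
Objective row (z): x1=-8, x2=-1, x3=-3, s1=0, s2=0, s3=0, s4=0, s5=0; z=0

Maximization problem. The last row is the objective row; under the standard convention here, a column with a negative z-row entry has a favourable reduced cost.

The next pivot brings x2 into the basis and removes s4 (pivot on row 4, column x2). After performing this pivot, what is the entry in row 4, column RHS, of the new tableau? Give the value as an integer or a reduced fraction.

8/5

Pivot element is row 4, column x2: 5.
Normalize row 4: new (row 4, RHS) = 8/5 = 8/5.
Row 4 is the pivot row, so the entry is 8/5.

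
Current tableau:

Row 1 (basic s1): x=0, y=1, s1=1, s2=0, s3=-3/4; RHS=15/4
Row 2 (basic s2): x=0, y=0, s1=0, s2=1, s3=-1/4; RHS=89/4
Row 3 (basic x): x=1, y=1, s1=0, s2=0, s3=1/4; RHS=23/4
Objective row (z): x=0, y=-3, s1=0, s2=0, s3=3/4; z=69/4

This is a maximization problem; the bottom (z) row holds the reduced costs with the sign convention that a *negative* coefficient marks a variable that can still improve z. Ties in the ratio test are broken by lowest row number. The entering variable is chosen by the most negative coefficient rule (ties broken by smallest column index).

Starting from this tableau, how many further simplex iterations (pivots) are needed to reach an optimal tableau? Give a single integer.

pivot: y in, s1 out → z = 57/2
pivot: s3 in, x out → z = 63/2
No improving column remains; optimal.

2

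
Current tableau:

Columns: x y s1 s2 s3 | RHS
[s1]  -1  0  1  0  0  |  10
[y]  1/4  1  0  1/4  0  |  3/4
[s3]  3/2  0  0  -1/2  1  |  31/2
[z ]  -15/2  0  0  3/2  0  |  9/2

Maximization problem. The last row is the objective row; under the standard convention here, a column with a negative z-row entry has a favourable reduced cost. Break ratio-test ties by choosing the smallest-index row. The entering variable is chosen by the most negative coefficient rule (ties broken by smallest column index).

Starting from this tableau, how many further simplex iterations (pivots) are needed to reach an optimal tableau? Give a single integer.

pivot: x in, y out → z = 27
No improving column remains; optimal.

1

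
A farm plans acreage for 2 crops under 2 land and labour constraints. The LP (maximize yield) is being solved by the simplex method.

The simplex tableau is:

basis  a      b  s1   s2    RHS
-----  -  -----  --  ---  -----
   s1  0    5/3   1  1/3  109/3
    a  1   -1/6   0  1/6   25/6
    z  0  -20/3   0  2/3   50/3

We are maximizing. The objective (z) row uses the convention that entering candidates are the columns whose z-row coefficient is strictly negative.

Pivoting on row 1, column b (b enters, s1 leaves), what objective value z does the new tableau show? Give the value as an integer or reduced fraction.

Minimum ratio for b: (109/3)/(5/3) = 109/5.
z changes by −(z-row coeff of b)·ratio = −(-20/3)·(109/5) = 436/3.
New z = 50/3 + (436/3) = 162.

162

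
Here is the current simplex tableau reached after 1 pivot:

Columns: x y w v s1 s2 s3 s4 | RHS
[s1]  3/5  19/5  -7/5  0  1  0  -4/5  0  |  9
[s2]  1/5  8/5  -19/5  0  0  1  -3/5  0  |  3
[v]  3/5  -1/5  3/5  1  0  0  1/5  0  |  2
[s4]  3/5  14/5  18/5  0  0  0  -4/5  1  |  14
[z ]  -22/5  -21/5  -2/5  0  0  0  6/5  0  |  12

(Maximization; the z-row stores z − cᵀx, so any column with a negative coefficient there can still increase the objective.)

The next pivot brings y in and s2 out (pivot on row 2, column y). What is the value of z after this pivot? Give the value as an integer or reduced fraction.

Minimum ratio for y: 3/(8/5) = 15/8.
z changes by −(z-row coeff of y)·ratio = −(-21/5)·(15/8) = 63/8.
New z = 12 + (63/8) = 159/8.

159/8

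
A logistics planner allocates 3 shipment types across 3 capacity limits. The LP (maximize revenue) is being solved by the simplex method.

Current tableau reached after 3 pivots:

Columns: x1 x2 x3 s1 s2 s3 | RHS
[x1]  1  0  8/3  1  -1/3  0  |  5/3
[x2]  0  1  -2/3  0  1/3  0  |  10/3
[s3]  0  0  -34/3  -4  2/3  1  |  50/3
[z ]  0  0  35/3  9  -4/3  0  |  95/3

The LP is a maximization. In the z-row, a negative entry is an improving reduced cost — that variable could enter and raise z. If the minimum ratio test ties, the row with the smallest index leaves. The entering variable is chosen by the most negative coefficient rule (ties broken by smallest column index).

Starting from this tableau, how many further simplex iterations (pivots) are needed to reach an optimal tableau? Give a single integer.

pivot: s2 in, x2 out → z = 45
No improving column remains; optimal.

1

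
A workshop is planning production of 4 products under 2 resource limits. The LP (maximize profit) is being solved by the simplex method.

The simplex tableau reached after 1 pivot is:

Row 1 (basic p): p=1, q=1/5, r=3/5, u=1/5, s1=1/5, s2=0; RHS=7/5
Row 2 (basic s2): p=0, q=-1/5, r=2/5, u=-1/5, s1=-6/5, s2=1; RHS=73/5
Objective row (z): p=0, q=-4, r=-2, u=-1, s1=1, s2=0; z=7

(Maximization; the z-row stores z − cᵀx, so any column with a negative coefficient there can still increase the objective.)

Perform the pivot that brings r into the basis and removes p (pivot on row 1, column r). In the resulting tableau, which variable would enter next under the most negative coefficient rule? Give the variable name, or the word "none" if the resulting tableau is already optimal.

Pivot element 3/5. New z-row = old z-row − (-2)·(row 1/(3/5)).
Updated z-row coefficients: p: 10/3, q: -10/3, r: 0, u: -1/3, s1: 5/3, s2: 0.
The most negative is -10/3 in column q, so q would enter next.

q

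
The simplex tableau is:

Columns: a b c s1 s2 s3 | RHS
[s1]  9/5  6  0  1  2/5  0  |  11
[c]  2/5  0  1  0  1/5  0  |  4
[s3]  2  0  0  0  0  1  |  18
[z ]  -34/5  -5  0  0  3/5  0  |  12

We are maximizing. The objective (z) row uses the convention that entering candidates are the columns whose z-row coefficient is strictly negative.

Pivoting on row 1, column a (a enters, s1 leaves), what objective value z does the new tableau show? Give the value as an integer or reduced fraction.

482/9

Minimum ratio for a: 11/(9/5) = 55/9.
z changes by −(z-row coeff of a)·ratio = −(-34/5)·(55/9) = 374/9.
New z = 12 + (374/9) = 482/9.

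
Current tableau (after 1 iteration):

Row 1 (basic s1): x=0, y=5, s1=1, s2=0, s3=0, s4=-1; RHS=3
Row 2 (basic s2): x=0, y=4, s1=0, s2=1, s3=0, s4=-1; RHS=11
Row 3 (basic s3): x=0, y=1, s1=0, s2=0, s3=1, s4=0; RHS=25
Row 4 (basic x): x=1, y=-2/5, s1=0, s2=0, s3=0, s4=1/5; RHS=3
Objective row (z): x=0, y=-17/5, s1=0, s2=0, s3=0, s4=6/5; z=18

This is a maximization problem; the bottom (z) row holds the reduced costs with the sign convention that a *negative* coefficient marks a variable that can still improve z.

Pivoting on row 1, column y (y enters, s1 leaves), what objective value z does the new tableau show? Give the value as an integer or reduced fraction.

Minimum ratio for y: 3/5 = 3/5.
z changes by −(z-row coeff of y)·ratio = −(-17/5)·(3/5) = 51/25.
New z = 18 + (51/25) = 501/25.

501/25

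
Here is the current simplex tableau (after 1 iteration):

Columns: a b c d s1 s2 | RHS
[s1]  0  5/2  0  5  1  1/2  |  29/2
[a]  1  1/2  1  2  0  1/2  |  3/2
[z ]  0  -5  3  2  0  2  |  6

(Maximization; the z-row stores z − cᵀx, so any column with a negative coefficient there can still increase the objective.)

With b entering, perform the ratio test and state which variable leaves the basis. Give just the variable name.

Ratios: row 1 (s1): (29/2)/(5/2) = 29/5; row 2 (a): (3/2)/(1/2) = 3.
Minimum ratio 3 is in the a row, so a leaves.

a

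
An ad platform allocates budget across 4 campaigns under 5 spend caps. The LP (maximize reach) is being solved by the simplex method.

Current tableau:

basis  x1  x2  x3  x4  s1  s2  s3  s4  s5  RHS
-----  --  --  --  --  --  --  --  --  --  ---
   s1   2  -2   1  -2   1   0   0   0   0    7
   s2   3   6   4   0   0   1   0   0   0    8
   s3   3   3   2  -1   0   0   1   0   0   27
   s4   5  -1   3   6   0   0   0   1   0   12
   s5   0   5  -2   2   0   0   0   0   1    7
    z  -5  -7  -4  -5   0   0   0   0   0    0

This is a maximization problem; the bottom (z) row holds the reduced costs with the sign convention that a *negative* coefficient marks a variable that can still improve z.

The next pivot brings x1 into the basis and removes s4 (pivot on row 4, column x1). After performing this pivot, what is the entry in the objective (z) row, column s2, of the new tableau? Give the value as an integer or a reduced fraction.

Pivot element is row 4, column x1: 5.
Normalize row 4: new (row 4, s2) = 0/5 = 0.
z-row ← z-row − (-5)·(new row 4): 0 − (-5)·0 = 0.

0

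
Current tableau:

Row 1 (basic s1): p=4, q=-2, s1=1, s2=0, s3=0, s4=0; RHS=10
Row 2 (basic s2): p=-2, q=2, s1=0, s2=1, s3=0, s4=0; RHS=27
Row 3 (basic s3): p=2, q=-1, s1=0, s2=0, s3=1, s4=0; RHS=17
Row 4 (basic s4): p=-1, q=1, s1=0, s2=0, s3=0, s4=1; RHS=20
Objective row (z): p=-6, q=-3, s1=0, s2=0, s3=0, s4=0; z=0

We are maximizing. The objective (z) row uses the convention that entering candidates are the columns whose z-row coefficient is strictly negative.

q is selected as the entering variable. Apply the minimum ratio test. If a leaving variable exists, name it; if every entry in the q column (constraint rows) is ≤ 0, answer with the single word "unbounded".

Ratios: row 1 (s1): entry -2 ≤ 0, skip; row 2 (s2): 27/2 = 27/2; row 3 (s3): entry -1 ≤ 0, skip; row 4 (s4): 20/1 = 20.
Minimum ratio is in the s2 row, so s2 leaves.

s2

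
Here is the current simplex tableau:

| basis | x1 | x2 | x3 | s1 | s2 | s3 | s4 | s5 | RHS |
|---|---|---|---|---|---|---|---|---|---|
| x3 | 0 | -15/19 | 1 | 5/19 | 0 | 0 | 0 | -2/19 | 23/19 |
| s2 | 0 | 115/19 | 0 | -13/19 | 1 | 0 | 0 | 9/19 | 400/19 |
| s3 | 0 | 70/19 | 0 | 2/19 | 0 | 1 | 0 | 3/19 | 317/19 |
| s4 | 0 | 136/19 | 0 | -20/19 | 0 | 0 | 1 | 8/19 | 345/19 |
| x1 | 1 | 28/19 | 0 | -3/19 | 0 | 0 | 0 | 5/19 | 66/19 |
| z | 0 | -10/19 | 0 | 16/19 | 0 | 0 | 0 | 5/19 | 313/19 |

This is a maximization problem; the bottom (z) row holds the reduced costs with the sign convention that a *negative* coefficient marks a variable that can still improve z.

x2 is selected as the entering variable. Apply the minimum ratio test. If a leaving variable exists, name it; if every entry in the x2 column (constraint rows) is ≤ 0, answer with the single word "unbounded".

Ratios: row 1 (x3): entry -15/19 ≤ 0, skip; row 2 (s2): (400/19)/(115/19) = 80/23; row 3 (s3): (317/19)/(70/19) = 317/70; row 4 (s4): (345/19)/(136/19) = 345/136; row 5 (x1): (66/19)/(28/19) = 33/14.
Minimum ratio is in the x1 row, so x1 leaves.

x1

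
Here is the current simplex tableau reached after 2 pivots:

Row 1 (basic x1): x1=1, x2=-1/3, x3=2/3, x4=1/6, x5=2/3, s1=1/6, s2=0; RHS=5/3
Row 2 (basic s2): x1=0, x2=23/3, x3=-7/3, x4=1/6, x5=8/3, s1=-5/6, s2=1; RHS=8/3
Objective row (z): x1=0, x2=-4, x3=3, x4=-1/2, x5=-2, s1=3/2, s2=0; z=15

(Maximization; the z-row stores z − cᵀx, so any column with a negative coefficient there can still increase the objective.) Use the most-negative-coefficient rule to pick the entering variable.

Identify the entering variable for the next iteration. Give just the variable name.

x2

Objective-row coefficients: x1: 0, x2: -4, x3: 3, x4: -1/2, x5: -2, s1: 3/2, s2: 0.
The most negative is -4 in column x2, so x2 enters.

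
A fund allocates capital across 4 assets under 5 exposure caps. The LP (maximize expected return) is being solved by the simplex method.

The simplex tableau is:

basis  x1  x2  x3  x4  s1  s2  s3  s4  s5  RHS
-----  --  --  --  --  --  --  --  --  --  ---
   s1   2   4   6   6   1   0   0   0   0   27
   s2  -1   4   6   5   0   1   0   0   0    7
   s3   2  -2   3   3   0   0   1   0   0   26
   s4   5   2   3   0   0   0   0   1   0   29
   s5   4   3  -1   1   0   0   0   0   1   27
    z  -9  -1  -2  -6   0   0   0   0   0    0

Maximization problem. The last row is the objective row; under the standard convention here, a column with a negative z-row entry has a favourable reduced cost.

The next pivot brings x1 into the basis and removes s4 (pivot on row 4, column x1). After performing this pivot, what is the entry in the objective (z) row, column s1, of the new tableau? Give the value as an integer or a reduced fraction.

0

Pivot element is row 4, column x1: 5.
Normalize row 4: new (row 4, s1) = 0/5 = 0.
z-row ← z-row − (-9)·(new row 4): 0 − (-9)·0 = 0.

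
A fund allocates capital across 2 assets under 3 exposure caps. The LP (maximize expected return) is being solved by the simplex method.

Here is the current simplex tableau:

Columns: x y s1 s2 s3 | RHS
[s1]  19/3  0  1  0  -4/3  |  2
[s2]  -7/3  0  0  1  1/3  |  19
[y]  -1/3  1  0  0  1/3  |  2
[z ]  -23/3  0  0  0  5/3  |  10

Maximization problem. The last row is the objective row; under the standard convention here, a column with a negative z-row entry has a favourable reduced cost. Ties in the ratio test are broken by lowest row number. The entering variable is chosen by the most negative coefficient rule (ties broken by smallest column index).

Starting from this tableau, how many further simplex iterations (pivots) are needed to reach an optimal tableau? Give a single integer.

pivot: x in, s1 out → z = 236/19
No improving column remains; optimal.

1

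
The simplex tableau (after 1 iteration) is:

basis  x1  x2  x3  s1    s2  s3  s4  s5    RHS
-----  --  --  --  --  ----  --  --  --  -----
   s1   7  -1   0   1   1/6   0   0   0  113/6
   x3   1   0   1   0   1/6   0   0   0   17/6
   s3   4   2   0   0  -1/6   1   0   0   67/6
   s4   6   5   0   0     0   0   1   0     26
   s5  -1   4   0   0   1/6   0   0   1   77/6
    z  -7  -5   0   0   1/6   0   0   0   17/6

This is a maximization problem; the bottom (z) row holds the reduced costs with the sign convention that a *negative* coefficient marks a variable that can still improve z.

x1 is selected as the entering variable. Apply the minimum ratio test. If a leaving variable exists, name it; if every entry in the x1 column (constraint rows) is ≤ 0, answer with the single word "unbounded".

s1

Ratios: row 1 (s1): (113/6)/7 = 113/42; row 2 (x3): (17/6)/1 = 17/6; row 3 (s3): (67/6)/4 = 67/24; row 4 (s4): 26/6 = 13/3; row 5 (s5): entry -1 ≤ 0, skip.
Minimum ratio is in the s1 row, so s1 leaves.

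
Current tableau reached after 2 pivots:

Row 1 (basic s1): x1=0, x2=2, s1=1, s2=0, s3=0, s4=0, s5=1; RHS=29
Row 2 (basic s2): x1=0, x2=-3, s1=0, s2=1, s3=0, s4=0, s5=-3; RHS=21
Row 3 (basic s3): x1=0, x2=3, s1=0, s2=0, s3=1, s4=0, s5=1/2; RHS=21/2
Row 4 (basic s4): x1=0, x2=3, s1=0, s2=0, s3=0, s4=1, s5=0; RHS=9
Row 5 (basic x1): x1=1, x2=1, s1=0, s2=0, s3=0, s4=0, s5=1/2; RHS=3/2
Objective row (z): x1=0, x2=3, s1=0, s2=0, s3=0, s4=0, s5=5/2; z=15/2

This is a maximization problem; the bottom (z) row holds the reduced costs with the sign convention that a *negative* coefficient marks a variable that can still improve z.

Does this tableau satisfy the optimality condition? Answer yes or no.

No objective-row coefficient is strictly negative, so no entering variable exists; the tableau is optimal.

yes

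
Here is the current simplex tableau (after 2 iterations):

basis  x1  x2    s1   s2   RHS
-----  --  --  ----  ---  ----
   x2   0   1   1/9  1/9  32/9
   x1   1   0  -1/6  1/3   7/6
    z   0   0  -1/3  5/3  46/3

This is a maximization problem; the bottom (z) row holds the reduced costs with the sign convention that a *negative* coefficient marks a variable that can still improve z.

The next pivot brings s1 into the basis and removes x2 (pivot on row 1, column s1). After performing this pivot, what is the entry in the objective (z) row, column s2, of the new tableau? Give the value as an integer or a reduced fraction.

Pivot element is row 1, column s1: 1/9.
Normalize row 1: new (row 1, s2) = (1/9)/(1/9) = 1.
z-row ← z-row − (-1/3)·(new row 1): 5/3 − (-1/3)·1 = 2.

2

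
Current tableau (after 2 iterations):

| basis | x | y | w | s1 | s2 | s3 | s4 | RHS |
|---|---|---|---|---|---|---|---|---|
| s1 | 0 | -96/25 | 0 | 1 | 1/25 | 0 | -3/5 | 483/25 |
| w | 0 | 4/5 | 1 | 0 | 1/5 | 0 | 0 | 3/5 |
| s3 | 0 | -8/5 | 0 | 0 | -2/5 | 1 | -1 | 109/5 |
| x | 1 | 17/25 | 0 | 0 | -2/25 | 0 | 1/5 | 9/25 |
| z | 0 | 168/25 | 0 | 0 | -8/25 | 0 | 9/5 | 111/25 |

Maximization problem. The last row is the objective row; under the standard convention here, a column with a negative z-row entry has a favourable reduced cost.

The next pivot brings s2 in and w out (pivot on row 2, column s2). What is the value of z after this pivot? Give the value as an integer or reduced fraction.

27/5

Minimum ratio for s2: (3/5)/(1/5) = 3.
z changes by −(z-row coeff of s2)·ratio = −(-8/25)·3 = 24/25.
New z = 111/25 + (24/25) = 27/5.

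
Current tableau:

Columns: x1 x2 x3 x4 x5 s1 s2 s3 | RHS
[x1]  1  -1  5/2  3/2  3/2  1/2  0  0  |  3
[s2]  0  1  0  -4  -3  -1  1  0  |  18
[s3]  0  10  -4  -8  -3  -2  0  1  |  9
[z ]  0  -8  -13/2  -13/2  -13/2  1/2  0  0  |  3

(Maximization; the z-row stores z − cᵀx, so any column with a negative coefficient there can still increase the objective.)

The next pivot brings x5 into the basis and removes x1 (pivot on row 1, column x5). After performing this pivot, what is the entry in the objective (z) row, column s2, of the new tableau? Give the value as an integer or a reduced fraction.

0

Pivot element is row 1, column x5: 3/2.
Normalize row 1: new (row 1, s2) = 0/(3/2) = 0.
z-row ← z-row − (-13/2)·(new row 1): 0 − (-13/2)·0 = 0.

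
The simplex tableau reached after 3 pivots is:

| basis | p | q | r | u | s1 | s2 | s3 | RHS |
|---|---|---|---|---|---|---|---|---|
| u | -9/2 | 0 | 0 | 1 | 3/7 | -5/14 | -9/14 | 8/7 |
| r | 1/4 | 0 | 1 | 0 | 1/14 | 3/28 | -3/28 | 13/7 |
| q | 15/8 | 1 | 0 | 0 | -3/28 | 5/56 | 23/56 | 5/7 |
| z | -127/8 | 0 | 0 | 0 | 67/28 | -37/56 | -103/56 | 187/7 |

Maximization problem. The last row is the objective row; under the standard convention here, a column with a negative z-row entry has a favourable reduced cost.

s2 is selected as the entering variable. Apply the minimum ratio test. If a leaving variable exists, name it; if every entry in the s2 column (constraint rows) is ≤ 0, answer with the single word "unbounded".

q

Ratios: row 1 (u): entry -5/14 ≤ 0, skip; row 2 (r): (13/7)/(3/28) = 52/3; row 3 (q): (5/7)/(5/56) = 8.
Minimum ratio is in the q row, so q leaves.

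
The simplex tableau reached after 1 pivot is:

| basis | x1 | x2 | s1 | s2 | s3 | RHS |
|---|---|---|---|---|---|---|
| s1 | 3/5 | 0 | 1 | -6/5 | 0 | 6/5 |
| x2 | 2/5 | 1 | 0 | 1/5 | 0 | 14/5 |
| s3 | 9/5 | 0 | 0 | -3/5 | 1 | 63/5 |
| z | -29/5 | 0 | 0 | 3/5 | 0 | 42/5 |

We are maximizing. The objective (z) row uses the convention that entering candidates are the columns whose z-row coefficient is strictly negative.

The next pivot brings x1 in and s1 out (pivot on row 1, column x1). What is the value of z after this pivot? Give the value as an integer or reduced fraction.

20

Minimum ratio for x1: (6/5)/(3/5) = 2.
z changes by −(z-row coeff of x1)·ratio = −(-29/5)·2 = 58/5.
New z = 42/5 + (58/5) = 20.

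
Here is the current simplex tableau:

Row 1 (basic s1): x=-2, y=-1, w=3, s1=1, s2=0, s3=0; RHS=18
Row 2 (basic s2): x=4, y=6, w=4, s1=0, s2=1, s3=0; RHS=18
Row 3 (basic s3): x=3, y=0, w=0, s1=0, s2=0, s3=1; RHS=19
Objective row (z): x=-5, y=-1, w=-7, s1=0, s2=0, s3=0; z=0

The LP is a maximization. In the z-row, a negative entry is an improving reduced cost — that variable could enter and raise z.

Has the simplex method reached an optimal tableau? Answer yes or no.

Column x has objective-row coefficient -5, which is negative; an improving pivot exists, so not yet optimal.

no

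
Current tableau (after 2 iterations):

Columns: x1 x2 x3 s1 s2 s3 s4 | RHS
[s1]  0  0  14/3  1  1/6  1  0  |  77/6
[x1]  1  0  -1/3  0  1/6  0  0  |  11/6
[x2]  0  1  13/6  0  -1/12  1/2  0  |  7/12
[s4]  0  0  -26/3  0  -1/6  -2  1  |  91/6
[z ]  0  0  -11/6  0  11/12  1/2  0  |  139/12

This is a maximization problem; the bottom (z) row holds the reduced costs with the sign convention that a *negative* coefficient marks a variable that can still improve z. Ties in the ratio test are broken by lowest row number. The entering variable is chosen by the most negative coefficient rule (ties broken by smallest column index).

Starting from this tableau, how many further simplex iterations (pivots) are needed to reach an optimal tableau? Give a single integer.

1

pivot: x3 in, x2 out → z = 157/13
No improving column remains; optimal.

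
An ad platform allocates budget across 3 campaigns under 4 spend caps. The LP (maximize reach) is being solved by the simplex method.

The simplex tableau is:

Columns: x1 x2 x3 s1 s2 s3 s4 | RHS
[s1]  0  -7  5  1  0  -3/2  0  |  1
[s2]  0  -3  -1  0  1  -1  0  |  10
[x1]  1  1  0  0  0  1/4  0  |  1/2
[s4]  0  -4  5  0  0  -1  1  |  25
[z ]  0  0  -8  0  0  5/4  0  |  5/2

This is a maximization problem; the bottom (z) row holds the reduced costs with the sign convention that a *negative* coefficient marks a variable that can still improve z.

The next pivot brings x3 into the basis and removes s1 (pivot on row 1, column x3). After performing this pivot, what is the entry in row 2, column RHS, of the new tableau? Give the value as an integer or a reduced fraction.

51/5

Pivot element is row 1, column x3: 5.
Normalize row 1: new (row 1, RHS) = 1/5 = 1/5.
row 2 ← row 2 − (-1)·(new row 1): 10 − (-1)·(1/5) = 51/5.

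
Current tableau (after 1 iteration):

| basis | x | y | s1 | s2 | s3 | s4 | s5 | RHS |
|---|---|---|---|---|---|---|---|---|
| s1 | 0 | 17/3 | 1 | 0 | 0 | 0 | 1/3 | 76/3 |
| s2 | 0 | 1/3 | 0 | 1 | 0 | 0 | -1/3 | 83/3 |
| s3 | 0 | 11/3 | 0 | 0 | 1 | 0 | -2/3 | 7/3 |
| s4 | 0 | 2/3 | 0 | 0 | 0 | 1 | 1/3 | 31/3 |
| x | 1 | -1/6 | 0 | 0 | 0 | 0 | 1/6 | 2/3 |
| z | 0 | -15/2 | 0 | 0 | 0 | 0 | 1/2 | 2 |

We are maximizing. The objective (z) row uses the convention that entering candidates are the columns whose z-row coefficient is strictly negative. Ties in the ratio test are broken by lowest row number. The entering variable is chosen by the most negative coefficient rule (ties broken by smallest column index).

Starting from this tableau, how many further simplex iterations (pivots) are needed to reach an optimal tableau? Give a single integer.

pivot: y in, s3 out → z = 149/22
pivot: s5 in, x out → z = 35/3
No improving column remains; optimal.

2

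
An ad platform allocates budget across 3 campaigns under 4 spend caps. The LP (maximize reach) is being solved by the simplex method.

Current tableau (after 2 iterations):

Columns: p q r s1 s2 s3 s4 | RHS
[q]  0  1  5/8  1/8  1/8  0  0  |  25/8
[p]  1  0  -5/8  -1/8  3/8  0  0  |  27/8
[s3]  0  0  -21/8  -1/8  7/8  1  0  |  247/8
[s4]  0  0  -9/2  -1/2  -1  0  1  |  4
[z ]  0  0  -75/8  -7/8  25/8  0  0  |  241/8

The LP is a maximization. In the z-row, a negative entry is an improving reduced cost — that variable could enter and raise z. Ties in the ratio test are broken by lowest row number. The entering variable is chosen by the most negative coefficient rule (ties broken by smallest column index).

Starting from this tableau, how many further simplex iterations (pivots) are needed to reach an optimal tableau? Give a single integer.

1

pivot: r in, q out → z = 77
No improving column remains; optimal.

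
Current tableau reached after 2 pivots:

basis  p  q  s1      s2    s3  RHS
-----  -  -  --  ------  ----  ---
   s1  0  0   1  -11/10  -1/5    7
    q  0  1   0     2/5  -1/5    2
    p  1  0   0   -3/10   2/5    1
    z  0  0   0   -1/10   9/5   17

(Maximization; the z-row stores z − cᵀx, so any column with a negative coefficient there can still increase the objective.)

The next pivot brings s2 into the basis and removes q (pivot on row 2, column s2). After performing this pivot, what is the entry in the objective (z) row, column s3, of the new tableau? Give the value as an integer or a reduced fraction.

7/4

Pivot element is row 2, column s2: 2/5.
Normalize row 2: new (row 2, s3) = (-1/5)/(2/5) = -1/2.
z-row ← z-row − (-1/10)·(new row 2): 9/5 − (-1/10)·(-1/2) = 7/4.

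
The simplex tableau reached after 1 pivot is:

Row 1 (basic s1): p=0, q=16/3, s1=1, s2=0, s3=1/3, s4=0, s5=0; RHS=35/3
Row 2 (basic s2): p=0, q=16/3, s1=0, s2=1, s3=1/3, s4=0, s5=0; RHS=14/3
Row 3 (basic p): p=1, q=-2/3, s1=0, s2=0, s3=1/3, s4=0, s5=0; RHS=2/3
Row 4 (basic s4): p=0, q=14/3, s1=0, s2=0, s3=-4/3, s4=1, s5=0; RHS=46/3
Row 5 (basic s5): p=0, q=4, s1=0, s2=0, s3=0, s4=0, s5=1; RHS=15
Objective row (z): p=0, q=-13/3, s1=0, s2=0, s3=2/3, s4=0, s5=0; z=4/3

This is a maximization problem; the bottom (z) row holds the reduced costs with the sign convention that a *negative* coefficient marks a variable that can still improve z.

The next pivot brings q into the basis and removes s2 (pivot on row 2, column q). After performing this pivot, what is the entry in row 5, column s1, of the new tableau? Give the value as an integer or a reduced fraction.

0

Pivot element is row 2, column q: 16/3.
Normalize row 2: new (row 2, s1) = 0/(16/3) = 0.
row 5 ← row 5 − 4·(new row 2): 0 − 4·0 = 0.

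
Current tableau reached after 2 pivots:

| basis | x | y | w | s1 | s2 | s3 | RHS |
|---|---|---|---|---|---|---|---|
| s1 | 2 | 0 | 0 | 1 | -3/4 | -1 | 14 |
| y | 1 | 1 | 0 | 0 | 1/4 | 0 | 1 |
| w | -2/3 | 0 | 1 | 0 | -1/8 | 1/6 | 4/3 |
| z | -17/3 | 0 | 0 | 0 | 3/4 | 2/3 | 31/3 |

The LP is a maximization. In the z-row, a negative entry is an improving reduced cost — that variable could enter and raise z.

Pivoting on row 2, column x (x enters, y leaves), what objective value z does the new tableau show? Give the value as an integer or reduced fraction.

16

Minimum ratio for x: 1/1 = 1.
z changes by −(z-row coeff of x)·ratio = −(-17/3)·1 = 17/3.
New z = 31/3 + (17/3) = 16.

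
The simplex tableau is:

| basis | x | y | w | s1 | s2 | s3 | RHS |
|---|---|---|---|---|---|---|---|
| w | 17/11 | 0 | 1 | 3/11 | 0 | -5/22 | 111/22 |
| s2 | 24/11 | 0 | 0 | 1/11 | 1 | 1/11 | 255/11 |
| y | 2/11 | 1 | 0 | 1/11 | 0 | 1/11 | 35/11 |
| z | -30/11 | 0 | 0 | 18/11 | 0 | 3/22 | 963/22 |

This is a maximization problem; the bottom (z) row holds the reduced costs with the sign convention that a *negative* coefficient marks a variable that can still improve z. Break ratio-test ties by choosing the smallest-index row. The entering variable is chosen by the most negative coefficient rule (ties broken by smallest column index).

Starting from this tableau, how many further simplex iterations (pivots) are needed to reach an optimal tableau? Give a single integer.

pivot: x in, w out → z = 1791/34
pivot: s3 in, y out → z = 117/2
No improving column remains; optimal.

2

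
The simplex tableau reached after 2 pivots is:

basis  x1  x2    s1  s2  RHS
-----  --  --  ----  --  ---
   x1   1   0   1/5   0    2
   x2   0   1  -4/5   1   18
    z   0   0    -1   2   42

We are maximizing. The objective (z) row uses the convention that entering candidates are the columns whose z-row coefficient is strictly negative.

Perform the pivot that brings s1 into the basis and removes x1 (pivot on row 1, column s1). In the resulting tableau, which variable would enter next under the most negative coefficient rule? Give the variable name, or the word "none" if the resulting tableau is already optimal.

Pivot element 1/5. New z-row = old z-row − (-1)·(row 1/(1/5)).
Updated z-row coefficients: x1: 5, x2: 0, s1: 0, s2: 2.
No coefficient is strictly negative; the tableau after this pivot is optimal.

none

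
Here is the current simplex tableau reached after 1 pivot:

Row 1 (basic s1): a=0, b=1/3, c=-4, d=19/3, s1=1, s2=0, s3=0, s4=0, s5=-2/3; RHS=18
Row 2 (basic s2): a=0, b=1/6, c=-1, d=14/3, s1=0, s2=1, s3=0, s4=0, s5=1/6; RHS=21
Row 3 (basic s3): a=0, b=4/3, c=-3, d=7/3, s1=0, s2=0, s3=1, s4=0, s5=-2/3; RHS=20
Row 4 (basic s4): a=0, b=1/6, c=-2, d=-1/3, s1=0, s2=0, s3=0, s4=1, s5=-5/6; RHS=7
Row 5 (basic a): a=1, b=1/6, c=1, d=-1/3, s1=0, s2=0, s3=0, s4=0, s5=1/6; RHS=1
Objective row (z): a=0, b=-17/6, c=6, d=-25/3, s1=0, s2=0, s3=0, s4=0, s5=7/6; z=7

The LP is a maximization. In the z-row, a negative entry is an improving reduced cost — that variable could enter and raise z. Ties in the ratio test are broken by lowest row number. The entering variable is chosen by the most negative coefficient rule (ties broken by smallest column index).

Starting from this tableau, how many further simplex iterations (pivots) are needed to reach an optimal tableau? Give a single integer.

pivot: d in, s1 out → z = 583/19
pivot: b in, a out → z = 56
No improving column remains; optimal.

2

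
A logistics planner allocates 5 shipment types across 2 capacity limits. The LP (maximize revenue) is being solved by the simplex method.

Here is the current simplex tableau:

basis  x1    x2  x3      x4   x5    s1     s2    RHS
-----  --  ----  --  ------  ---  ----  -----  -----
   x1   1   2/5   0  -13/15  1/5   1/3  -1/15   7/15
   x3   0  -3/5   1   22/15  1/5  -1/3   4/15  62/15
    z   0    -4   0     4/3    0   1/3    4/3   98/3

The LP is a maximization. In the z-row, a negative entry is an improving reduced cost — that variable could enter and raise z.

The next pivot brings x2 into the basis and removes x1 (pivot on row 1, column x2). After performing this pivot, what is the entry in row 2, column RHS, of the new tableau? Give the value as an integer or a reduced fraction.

29/6

Pivot element is row 1, column x2: 2/5.
Normalize row 1: new (row 1, RHS) = (7/15)/(2/5) = 7/6.
row 2 ← row 2 − (-3/5)·(new row 1): 62/15 − (-3/5)·(7/6) = 29/6.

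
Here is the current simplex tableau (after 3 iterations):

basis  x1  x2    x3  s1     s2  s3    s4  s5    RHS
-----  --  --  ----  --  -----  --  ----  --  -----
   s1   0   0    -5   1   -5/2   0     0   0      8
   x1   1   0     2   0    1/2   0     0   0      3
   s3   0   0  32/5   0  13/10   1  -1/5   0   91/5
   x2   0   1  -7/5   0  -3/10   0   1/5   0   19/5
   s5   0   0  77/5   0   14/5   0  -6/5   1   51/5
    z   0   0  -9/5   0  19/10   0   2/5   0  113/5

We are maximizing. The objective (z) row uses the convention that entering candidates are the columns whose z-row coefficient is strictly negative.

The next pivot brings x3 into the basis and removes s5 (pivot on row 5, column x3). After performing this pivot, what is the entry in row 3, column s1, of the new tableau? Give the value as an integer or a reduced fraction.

0

Pivot element is row 5, column x3: 77/5.
Normalize row 5: new (row 5, s1) = 0/(77/5) = 0.
row 3 ← row 3 − (32/5)·(new row 5): 0 − (32/5)·0 = 0.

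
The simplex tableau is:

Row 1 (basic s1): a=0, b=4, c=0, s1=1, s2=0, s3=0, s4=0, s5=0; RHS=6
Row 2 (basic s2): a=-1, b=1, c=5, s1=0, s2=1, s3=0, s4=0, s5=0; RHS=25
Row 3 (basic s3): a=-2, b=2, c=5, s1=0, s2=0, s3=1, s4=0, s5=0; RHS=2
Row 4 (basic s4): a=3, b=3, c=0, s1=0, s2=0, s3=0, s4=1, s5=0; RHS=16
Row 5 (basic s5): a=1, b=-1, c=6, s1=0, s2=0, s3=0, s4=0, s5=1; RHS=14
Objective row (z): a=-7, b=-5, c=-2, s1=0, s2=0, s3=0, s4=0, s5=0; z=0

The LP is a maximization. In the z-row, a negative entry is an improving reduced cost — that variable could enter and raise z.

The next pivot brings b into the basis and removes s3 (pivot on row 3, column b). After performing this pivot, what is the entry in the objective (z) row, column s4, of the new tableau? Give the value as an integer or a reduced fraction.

Pivot element is row 3, column b: 2.
Normalize row 3: new (row 3, s4) = 0/2 = 0.
z-row ← z-row − (-5)·(new row 3): 0 − (-5)·0 = 0.

0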